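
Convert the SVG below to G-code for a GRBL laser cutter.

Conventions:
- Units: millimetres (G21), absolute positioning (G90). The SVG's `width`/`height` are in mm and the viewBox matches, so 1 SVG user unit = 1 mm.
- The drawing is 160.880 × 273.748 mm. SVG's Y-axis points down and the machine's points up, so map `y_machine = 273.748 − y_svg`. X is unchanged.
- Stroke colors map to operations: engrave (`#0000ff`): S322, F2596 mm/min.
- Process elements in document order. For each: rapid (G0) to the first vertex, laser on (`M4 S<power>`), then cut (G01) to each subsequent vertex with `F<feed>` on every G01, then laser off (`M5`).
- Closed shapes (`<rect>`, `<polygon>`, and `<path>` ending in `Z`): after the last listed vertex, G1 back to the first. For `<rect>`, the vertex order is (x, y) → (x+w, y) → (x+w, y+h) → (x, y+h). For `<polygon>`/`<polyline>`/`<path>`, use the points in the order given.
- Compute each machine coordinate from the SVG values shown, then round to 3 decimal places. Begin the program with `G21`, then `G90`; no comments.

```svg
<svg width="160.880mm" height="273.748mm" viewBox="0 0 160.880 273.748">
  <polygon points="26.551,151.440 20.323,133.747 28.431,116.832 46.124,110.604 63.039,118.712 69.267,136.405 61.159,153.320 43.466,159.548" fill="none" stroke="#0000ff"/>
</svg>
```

G21
G90
G0 X26.551 Y122.308
M4 S322
G01 X20.323 Y140.001 F2596
G01 X28.431 Y156.916 F2596
G01 X46.124 Y163.144 F2596
G01 X63.039 Y155.036 F2596
G01 X69.267 Y137.343 F2596
G01 X61.159 Y120.428 F2596
G01 X43.466 Y114.200 F2596
G01 X26.551 Y122.308 F2596
M5

Since the viewBox matches the mm dimensions, user units are millimetres directly. The only transform is the Y-flip y_m = 273.748 − y_svg.

Shape 1 is a regular polygon drawn with `<polygon>`. Its stroke #0000ff means engrave at S322, F2596. After flipping Y the toolpath is (26.551,122.308) → (20.323,140.001) → (28.431,156.916) → (46.124,163.144) → (63.039,155.036) → (69.267,137.343) → (61.159,120.428) → (43.466,114.200) → (26.551,122.308), returning to the start.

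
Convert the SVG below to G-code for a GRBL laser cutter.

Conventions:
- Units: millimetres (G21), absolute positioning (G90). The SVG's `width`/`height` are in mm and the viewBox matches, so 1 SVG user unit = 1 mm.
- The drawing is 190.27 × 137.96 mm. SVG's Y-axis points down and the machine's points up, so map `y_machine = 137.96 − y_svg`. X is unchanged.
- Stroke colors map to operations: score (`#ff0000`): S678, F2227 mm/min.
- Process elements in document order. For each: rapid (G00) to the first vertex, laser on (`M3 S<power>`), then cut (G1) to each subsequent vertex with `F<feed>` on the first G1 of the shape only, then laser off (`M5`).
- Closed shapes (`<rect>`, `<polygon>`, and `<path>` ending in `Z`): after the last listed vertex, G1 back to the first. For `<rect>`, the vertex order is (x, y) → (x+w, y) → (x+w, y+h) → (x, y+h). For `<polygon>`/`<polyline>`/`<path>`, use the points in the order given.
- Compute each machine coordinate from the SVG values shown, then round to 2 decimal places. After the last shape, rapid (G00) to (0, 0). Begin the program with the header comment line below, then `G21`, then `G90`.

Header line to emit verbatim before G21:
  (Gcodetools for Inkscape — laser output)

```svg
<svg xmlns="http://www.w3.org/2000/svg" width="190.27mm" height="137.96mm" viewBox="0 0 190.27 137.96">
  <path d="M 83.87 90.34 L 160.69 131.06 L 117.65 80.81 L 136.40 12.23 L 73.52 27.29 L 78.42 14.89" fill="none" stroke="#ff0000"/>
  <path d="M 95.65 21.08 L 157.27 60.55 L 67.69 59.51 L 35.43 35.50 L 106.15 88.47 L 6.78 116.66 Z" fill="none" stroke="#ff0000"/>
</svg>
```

(Gcodetools for Inkscape — laser output)
G21
G90
G00 X83.87 Y47.62
M3 S678
G1 X160.69 Y6.90 F2227
G1 X117.65 Y57.15
G1 X136.40 Y125.73
G1 X73.52 Y110.67
G1 X78.42 Y123.07
M5
G00 X95.65 Y116.88
M3 S678
G1 X157.27 Y77.41 F2227
G1 X67.69 Y78.45
G1 X35.43 Y102.46
G1 X106.15 Y49.49
G1 X6.78 Y21.30
G1 X95.65 Y116.88
M5
G00 X0.00 Y0.00

viewBox `0 0 190.27 137.96` with mm width/height → 1 unit = 1 mm. Flip: y_m = 137.96 − y_svg.

**Shape 1** — `<path>` open polyline, stroke `#ff0000` → score (S678, F2227). Machine vertices: (83.87,47.62) → (160.69,6.90) → (117.65,57.15) → (136.40,125.73) → (73.52,110.67) → (78.42,123.07). Open path.

**Shape 2** — `<path>` closed polygon, stroke `#ff0000` → score (S678, F2227). Machine vertices: (95.65,116.88) → (157.27,77.41) → (67.69,78.45) → (35.43,102.46) → (106.15,49.49) → (6.78,21.30) → (95.65,116.88). Closed: final G1 returns to the first vertex.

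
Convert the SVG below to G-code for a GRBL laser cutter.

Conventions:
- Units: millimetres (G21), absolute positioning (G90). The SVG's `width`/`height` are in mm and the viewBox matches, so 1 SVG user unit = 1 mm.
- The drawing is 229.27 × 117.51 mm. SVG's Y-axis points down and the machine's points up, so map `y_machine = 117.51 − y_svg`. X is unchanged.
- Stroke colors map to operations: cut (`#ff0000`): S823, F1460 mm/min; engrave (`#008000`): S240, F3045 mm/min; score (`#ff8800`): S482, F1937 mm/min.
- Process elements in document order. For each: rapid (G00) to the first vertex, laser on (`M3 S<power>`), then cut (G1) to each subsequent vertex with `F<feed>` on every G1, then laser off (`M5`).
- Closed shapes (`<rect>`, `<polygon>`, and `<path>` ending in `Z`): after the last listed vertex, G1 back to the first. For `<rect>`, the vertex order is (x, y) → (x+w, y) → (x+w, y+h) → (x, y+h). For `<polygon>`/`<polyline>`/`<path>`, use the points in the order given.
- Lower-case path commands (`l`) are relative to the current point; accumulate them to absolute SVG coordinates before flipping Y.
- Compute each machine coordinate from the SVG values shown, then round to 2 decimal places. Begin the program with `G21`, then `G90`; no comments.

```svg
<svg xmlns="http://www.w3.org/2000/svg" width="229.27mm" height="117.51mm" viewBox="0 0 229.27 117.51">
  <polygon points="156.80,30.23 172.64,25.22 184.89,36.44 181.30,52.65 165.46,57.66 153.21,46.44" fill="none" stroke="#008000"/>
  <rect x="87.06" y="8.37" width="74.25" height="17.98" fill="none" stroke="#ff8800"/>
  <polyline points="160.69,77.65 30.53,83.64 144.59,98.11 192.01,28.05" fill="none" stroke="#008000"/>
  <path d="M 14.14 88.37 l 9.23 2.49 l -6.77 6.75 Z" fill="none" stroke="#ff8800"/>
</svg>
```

G21
G90
G00 X156.80 Y87.28
M3 S240
G1 X172.64 Y92.29 F3045
G1 X184.89 Y81.07 F3045
G1 X181.30 Y64.86 F3045
G1 X165.46 Y59.85 F3045
G1 X153.21 Y71.07 F3045
G1 X156.80 Y87.28 F3045
M5
G00 X87.06 Y109.14
M3 S482
G1 X161.31 Y109.14 F1937
G1 X161.31 Y91.16 F1937
G1 X87.06 Y91.16 F1937
G1 X87.06 Y109.14 F1937
M5
G00 X160.69 Y39.86
M3 S240
G1 X30.53 Y33.87 F3045
G1 X144.59 Y19.40 F3045
G1 X192.01 Y89.46 F3045
M5
G00 X14.14 Y29.14
M3 S482
G1 X23.37 Y26.65 F1937
G1 X16.60 Y19.90 F1937
G1 X14.14 Y29.14 F1937
M5

Since the viewBox matches the mm dimensions, user units are millimetres directly. The only transform is the Y-flip y_m = 117.51 − y_svg.

Shape 1 is a regular polygon drawn with `<polygon>`. Its stroke #008000 means engrave at S240, F3045. After flipping Y the toolpath is (156.80,87.28) → (172.64,92.29) → (184.89,81.07) → (181.30,64.86) → (165.46,59.85) → (153.21,71.07) → (156.80,87.28), returning to the start.

Shape 2 is a rectangle drawn with `<rect>`. Its stroke #ff8800 means score at S482, F1937. After flipping Y the toolpath is (87.06,109.14) → (161.31,109.14) → (161.31,91.16) → (87.06,91.16) → (87.06,109.14), returning to the start.

Shape 3 is a open polyline drawn with `<polyline>`. Its stroke #008000 means engrave at S240, F3045. After flipping Y the toolpath is (160.69,39.86) → (30.53,33.87) → (144.59,19.40) → (192.01,89.46).

Shape 4 is a regular polygon drawn with `<path>`. Its stroke #ff8800 means score at S482, F1937. After flipping Y the toolpath is (14.14,29.14) → (23.37,26.65) → (16.60,19.90) → (14.14,29.14), returning to the start.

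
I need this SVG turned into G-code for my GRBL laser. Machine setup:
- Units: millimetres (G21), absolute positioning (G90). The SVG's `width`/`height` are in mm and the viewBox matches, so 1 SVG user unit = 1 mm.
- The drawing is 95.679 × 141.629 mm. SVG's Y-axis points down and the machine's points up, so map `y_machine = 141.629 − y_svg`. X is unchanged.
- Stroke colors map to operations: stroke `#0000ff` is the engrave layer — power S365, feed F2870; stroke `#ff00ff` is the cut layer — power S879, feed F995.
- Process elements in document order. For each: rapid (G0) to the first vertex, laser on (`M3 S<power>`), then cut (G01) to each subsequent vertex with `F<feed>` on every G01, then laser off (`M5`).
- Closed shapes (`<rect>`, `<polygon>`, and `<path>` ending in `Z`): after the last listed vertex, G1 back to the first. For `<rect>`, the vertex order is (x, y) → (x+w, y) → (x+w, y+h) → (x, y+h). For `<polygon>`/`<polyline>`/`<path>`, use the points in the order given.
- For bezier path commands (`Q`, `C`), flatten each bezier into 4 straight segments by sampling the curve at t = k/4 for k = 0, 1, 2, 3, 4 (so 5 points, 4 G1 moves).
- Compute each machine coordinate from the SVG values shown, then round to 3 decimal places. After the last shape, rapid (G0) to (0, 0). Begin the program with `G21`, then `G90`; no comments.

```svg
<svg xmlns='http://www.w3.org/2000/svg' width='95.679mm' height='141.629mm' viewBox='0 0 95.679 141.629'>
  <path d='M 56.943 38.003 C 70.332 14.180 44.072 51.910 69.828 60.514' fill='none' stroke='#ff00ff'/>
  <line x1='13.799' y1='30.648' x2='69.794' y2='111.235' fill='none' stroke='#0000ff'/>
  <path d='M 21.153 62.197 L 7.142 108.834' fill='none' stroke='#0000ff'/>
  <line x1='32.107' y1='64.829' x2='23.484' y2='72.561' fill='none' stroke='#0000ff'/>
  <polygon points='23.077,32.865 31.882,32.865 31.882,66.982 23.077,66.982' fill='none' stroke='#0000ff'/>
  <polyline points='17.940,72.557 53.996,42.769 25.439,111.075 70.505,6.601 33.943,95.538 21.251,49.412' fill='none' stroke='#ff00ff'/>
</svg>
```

viewBox `0 0 95.679 141.629` with mm width/height → 1 unit = 1 mm. Flip: y_m = 141.629 − y_svg.

**Shape 1** — `<path>` cubic bezier, stroke `#ff00ff` → cut (S879, F995). Control points (SVG): P0=(56.943,38.003), P1=(70.332,14.180), P2=(44.072,51.910), P3=(69.828,60.514); sampled at t=k/4. Machine vertices: (56.943,103.626) → (60.983,111.369) → (58.748,104.531) → (58.832,91.612) → (69.828,81.115). Open path.

**Shape 2** — `<line>` line segment, stroke `#0000ff` → engrave (S365, F2870). Machine vertices: (13.799,110.981) → (69.794,30.394). Open path.

**Shape 3** — `<path>` line segment, stroke `#0000ff` → engrave (S365, F2870). Machine vertices: (21.153,79.432) → (7.142,32.795). Open path.

**Shape 4** — `<line>` line segment, stroke `#0000ff` → engrave (S365, F2870). Machine vertices: (32.107,76.800) → (23.484,69.068). Open path.

**Shape 5** — `<polygon>` rectangle, stroke `#0000ff` → engrave (S365, F2870). Machine vertices: (23.077,108.764) → (31.882,108.764) → (31.882,74.647) → (23.077,74.647) → (23.077,108.764). Closed: final G1 returns to the first vertex.

**Shape 6** — `<polyline>` open polyline, stroke `#ff00ff` → cut (S879, F995). Machine vertices: (17.940,69.072) → (53.996,98.860) → (25.439,30.554) → (70.505,135.028) → (33.943,46.091) → (21.251,92.217). Open path.

G21
G90
G0 X56.943 Y103.626
M3 S879
G01 X60.983 Y111.369 F995
G01 X58.748 Y104.531 F995
G01 X58.832 Y91.612 F995
G01 X69.828 Y81.115 F995
M5
G0 X13.799 Y110.981
M3 S365
G01 X69.794 Y30.394 F2870
M5
G0 X21.153 Y79.432
M3 S365
G01 X7.142 Y32.795 F2870
M5
G0 X32.107 Y76.800
M3 S365
G01 X23.484 Y69.068 F2870
M5
G0 X23.077 Y108.764
M3 S365
G01 X31.882 Y108.764 F2870
G01 X31.882 Y74.647 F2870
G01 X23.077 Y74.647 F2870
G01 X23.077 Y108.764 F2870
M5
G0 X17.940 Y69.072
M3 S879
G01 X53.996 Y98.860 F995
G01 X25.439 Y30.554 F995
G01 X70.505 Y135.028 F995
G01 X33.943 Y46.091 F995
G01 X21.251 Y92.217 F995
M5
G0 X0.000 Y0.000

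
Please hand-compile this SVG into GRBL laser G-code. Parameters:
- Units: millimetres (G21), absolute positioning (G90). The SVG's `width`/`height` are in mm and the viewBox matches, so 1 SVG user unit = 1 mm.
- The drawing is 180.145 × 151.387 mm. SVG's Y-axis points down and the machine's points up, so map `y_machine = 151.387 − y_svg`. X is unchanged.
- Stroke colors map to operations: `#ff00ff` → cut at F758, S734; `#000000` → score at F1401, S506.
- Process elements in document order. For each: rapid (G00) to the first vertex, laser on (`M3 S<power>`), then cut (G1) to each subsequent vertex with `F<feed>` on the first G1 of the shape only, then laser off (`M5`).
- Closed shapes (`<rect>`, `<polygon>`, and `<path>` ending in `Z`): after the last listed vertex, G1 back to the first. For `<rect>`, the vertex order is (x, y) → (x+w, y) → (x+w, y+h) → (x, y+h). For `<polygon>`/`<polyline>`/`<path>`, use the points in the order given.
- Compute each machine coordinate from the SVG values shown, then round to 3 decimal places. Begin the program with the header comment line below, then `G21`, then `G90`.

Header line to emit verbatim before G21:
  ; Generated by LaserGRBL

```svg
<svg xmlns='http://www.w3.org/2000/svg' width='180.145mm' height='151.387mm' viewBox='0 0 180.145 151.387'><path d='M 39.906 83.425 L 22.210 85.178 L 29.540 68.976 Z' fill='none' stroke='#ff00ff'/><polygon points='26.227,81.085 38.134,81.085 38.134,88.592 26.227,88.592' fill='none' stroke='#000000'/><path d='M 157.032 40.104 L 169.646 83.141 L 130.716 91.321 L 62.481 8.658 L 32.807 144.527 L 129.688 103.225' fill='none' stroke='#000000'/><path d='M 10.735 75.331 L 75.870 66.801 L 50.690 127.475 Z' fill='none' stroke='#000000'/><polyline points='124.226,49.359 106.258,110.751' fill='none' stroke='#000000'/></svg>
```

; Generated by LaserGRBL
G21
G90
G00 X39.906 Y67.962
M3 S734
G1 X22.210 Y66.209 F758
G1 X29.540 Y82.411
G1 X39.906 Y67.962
M5
G00 X26.227 Y70.302
M3 S506
G1 X38.134 Y70.302 F1401
G1 X38.134 Y62.795
G1 X26.227 Y62.795
G1 X26.227 Y70.302
M5
G00 X157.032 Y111.283
M3 S506
G1 X169.646 Y68.246 F1401
G1 X130.716 Y60.066
G1 X62.481 Y142.729
G1 X32.807 Y6.860
G1 X129.688 Y48.162
M5
G00 X10.735 Y76.056
M3 S506
G1 X75.870 Y84.586 F1401
G1 X50.690 Y23.912
G1 X10.735 Y76.056
M5
G00 X124.226 Y102.028
M3 S506
G1 X106.258 Y40.636 F1401
M5

viewBox `0 0 180.145 151.387` with mm width/height → 1 unit = 1 mm. Flip: y_m = 151.387 − y_svg.

**Shape 1** — `<path>` regular polygon, stroke `#ff00ff` → cut (S734, F758). Machine vertices: (39.906,67.962) → (22.210,66.209) → (29.540,82.411) → (39.906,67.962). Closed: final G1 returns to the first vertex.

**Shape 2** — `<polygon>` rectangle, stroke `#000000` → score (S506, F1401). Machine vertices: (26.227,70.302) → (38.134,70.302) → (38.134,62.795) → (26.227,62.795) → (26.227,70.302). Closed: final G1 returns to the first vertex.

**Shape 3** — `<path>` open polyline, stroke `#000000` → score (S506, F1401). Machine vertices: (157.032,111.283) → (169.646,68.246) → (130.716,60.066) → (62.481,142.729) → (32.807,6.860) → (129.688,48.162). Open path.

**Shape 4** — `<path>` regular polygon, stroke `#000000` → score (S506, F1401). Machine vertices: (10.735,76.056) → (75.870,84.586) → (50.690,23.912) → (10.735,76.056). Closed: final G1 returns to the first vertex.

**Shape 5** — `<polyline>` line segment, stroke `#000000` → score (S506, F1401). Machine vertices: (124.226,102.028) → (106.258,40.636). Open path.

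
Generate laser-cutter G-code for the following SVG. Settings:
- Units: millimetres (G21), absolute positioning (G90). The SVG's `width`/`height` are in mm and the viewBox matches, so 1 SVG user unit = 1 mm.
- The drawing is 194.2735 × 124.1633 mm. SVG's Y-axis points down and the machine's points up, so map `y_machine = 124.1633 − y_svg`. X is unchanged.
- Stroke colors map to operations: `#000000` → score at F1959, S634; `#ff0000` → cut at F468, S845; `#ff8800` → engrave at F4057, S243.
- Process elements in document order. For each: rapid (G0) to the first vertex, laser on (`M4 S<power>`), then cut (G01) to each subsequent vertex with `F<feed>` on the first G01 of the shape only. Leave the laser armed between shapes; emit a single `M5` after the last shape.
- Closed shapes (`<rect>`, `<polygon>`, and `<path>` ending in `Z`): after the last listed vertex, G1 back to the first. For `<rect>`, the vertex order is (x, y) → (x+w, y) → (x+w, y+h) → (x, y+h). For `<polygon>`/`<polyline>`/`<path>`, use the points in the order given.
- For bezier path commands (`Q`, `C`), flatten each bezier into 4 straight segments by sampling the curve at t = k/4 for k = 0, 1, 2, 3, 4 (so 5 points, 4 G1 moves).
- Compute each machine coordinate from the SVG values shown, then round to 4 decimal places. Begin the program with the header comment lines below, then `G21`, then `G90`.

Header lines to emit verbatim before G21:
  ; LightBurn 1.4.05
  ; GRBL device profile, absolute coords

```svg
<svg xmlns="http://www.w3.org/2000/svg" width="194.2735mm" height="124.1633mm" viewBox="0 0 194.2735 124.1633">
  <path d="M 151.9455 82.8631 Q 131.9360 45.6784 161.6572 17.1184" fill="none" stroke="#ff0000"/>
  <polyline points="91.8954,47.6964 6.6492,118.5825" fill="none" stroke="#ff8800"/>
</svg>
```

viewBox `0 0 194.2735 124.1633` with mm width/height → 1 unit = 1 mm. Flip: y_m = 124.1633 − y_svg.

**Shape 1** — `<path>` quadratic bezier, stroke `#ff0000` → cut (S845, F468). Control points (SVG): P0=(151.9455,82.8631), P1=(131.9360,45.6784), P2=(161.6572,17.1184); sampled at t=k/4. Machine vertices: (151.9455,41.3002) → (145.0489,59.3535) → (144.3687,76.3287) → (149.9048,92.2259) → (161.6572,107.0449). Open path.

**Shape 2** — `<polyline>` line segment, stroke `#ff8800` → engrave (S243, F4057). Machine vertices: (91.8954,76.4669) → (6.6492,5.5808). Open path.

; LightBurn 1.4.05
; GRBL device profile, absolute coords
G21
G90
G0 X151.9455 Y41.3002
M4 S845
G01 X145.0489 Y59.3535 F468
G01 X144.3687 Y76.3287
G01 X149.9048 Y92.2259
G01 X161.6572 Y107.0449
G0 X91.8954 Y76.4669
M4 S243
G01 X6.6492 Y5.5808 F4057
M5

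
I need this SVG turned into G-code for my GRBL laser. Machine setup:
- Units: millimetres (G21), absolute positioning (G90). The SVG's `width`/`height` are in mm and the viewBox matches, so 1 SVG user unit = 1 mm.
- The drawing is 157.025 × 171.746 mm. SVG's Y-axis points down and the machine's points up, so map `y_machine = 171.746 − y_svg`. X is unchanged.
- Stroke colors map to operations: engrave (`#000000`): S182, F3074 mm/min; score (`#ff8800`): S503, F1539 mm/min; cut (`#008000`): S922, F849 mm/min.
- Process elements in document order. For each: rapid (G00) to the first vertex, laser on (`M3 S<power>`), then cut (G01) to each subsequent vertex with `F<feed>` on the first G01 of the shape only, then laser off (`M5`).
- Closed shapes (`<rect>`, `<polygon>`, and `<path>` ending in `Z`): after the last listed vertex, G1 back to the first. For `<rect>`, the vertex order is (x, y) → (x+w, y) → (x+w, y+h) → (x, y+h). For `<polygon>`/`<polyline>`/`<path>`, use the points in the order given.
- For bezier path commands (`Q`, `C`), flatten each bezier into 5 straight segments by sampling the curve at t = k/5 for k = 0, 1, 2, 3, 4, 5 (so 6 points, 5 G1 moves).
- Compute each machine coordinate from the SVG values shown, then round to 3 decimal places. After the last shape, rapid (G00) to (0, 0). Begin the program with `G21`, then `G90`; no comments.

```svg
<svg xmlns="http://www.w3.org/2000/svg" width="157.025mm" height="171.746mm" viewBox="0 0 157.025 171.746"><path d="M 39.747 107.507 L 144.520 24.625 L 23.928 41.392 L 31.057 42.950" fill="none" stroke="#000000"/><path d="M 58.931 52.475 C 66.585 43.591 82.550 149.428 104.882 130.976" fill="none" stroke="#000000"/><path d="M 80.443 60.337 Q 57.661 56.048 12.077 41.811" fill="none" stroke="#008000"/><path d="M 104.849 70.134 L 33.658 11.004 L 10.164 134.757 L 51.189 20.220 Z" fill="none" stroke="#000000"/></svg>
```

G21
G90
G00 X39.747 Y64.239
M3 S182
G01 X144.520 Y147.121 F3074
G01 X23.928 Y130.354
G01 X31.057 Y128.796
M5
G00 X58.931 Y119.271
M3 S182
G01 X64.505 Y112.747 F3074
G01 X71.981 Y90.162
G01 X81.264 Y62.990
G01 X92.262 Y42.701
G01 X104.882 Y40.770
M5
G00 X80.443 Y111.409
M3 S922
G01 X70.418 Y113.523 F849
G01 X58.569 Y116.432
G01 X44.896 Y120.137
G01 X29.399 Y124.638
G01 X12.077 Y129.935
M5
G00 X104.849 Y101.612
M3 S182
G01 X33.658 Y160.742 F3074
G01 X10.164 Y36.989
G01 X51.189 Y151.526
G01 X104.849 Y101.612
M5
G00 X0.000 Y0.000

Since the viewBox matches the mm dimensions, user units are millimetres directly. The only transform is the Y-flip y_m = 171.746 − y_svg.

Shape 1 is a open polyline drawn with `<path>`. Its stroke #000000 means engrave at S182, F3074. After flipping Y the toolpath is (39.747,64.239) → (144.520,147.121) → (23.928,130.354) → (31.057,128.796).

Shape 2 is a cubic bezier drawn with `<path>`. Its stroke #000000 means engrave at S182, F3074. After flipping Y the toolpath is (58.931,119.271) → (64.505,112.747) → (71.981,90.162) → (81.264,62.990) → (92.262,42.701) → (104.882,40.770).

Shape 3 is a quadratic bezier drawn with `<path>`. Its stroke #008000 means cut at S922, F849. After flipping Y the toolpath is (80.443,111.409) → (70.418,113.523) → (58.569,116.432) → (44.896,120.137) → (29.399,124.638) → (12.077,129.935).

Shape 4 is a closed polygon drawn with `<path>`. Its stroke #000000 means engrave at S182, F3074. After flipping Y the toolpath is (104.849,101.612) → (33.658,160.742) → (10.164,36.989) → (51.189,151.526) → (104.849,101.612), returning to the start.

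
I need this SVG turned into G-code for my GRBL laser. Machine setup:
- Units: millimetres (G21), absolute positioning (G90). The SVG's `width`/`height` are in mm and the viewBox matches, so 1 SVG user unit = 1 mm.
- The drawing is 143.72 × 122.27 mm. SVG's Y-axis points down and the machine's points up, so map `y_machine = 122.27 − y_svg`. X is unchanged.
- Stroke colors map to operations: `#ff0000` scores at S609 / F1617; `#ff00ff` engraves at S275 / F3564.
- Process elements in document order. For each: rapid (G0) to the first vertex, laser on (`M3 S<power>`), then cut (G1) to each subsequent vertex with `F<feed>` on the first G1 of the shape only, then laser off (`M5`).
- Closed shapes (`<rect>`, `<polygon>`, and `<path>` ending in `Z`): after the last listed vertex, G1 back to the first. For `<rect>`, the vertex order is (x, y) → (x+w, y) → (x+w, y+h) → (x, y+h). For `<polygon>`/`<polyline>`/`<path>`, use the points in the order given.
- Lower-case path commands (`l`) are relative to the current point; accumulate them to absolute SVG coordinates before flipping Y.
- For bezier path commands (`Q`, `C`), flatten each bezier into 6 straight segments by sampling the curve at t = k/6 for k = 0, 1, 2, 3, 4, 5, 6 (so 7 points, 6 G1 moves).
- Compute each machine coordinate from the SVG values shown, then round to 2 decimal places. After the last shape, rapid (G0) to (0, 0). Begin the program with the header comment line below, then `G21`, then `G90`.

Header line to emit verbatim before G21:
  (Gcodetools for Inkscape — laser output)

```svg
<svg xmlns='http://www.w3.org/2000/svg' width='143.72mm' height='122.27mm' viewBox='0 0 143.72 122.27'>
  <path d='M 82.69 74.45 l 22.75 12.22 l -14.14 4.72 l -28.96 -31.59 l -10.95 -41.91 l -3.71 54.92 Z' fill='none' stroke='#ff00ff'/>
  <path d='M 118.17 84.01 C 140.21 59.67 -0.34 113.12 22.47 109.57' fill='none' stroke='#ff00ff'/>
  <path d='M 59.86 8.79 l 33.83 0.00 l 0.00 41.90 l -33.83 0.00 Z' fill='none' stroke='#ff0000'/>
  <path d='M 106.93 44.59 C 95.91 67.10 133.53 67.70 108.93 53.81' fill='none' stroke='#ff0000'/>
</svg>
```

1 u = 1 mm; y_m = 122.27 − y.

[1] `<path>` closed polygon, #ff00ff→engrave S275 F3564: (82.69,47.82) → (105.44,35.60) → (91.30,30.88) → (62.34,62.47) → (51.39,104.38) → (47.68,49.46) → (82.69,47.82) (closed)

[2] `<path>` cubic bezier, #ff00ff→engrave S275 F3564: (118.17,38.26) → (117.15,44.57) → (98.09,41.66) → (70.03,33.28) → (42.04,23.16) → (23.17,15.05) → (22.47,12.70)

[3] `<path>` rectangle, #ff0000→score S609 F1617: (59.86,113.48) → (93.69,113.48) → (93.69,71.58) → (59.86,71.58) → (59.86,113.48) (closed)

[4] `<path>` cubic bezier, #ff0000→score S609 F1617: (106.93,77.68) → (104.96,68.22) → (108.02,62.20) → (113.02,59.42) → (116.90,59.67) → (116.56,62.76) → (108.93,68.46)

(Gcodetools for Inkscape — laser output)
G21
G90
G0 X82.69 Y47.82
M3 S275
G1 X105.44 Y35.60 F3564
G1 X91.30 Y30.88
G1 X62.34 Y62.47
G1 X51.39 Y104.38
G1 X47.68 Y49.46
G1 X82.69 Y47.82
M5
G0 X118.17 Y38.26
M3 S275
G1 X117.15 Y44.57 F3564
G1 X98.09 Y41.66
G1 X70.03 Y33.28
G1 X42.04 Y23.16
G1 X23.17 Y15.05
G1 X22.47 Y12.70
M5
G0 X59.86 Y113.48
M3 S609
G1 X93.69 Y113.48 F1617
G1 X93.69 Y71.58
G1 X59.86 Y71.58
G1 X59.86 Y113.48
M5
G0 X106.93 Y77.68
M3 S609
G1 X104.96 Y68.22 F1617
G1 X108.02 Y62.20
G1 X113.02 Y59.42
G1 X116.90 Y59.67
G1 X116.56 Y62.76
G1 X108.93 Y68.46
M5
G0 X0.00 Y0.00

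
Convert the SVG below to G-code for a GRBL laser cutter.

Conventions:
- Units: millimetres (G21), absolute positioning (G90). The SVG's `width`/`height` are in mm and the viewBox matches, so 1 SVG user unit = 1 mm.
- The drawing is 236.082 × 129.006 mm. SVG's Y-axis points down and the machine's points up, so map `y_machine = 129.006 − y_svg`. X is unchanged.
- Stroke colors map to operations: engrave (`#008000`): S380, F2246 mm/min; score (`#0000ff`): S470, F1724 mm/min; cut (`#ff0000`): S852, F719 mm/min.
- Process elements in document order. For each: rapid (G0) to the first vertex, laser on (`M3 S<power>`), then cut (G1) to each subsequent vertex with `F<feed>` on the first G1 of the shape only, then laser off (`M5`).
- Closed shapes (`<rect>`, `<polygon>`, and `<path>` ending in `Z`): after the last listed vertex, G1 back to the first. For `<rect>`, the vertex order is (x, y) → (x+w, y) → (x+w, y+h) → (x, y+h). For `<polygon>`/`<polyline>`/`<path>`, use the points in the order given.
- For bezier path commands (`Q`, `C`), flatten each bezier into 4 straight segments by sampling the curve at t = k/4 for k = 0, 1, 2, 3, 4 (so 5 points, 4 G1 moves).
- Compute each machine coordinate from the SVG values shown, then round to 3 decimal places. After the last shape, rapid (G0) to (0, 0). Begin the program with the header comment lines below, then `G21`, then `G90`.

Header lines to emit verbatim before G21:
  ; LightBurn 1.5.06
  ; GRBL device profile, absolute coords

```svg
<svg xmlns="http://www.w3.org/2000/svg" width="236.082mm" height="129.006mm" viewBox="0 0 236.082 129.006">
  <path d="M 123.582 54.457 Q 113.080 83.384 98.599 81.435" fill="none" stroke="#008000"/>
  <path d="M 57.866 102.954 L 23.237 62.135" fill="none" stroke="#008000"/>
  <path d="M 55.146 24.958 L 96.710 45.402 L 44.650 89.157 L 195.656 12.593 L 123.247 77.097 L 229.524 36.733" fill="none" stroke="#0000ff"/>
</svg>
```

; LightBurn 1.5.06
; GRBL device profile, absolute coords
G21
G90
G0 X123.582 Y74.549
M3 S380
G1 X118.082 Y62.015 F2246
G1 X112.085 Y53.341
G1 X105.591 Y48.526
G1 X98.599 Y47.571
M5
G0 X57.866 Y26.052
M3 S380
G1 X23.237 Y66.871 F2246
M5
G0 X55.146 Y104.048
M3 S470
G1 X96.710 Y83.604 F1724
G1 X44.650 Y39.849
G1 X195.656 Y116.413
G1 X123.247 Y51.909
G1 X229.524 Y92.273
M5
G0 X0.000 Y0.000

Since the viewBox matches the mm dimensions, user units are millimetres directly. The only transform is the Y-flip y_m = 129.006 − y_svg.

Shape 1 is a quadratic bezier drawn with `<path>`. Its stroke #008000 means engrave at S380, F2246. After flipping Y the toolpath is (123.582,74.549) → (118.082,62.015) → (112.085,53.341) → (105.591,48.526) → (98.599,47.571).

Shape 2 is a line segment drawn with `<path>`. Its stroke #008000 means engrave at S380, F2246. After flipping Y the toolpath is (57.866,26.052) → (23.237,66.871).

Shape 3 is a open polyline drawn with `<path>`. Its stroke #0000ff means score at S470, F1724. After flipping Y the toolpath is (55.146,104.048) → (96.710,83.604) → (44.650,39.849) → (195.656,116.413) → (123.247,51.909) → (229.524,92.273).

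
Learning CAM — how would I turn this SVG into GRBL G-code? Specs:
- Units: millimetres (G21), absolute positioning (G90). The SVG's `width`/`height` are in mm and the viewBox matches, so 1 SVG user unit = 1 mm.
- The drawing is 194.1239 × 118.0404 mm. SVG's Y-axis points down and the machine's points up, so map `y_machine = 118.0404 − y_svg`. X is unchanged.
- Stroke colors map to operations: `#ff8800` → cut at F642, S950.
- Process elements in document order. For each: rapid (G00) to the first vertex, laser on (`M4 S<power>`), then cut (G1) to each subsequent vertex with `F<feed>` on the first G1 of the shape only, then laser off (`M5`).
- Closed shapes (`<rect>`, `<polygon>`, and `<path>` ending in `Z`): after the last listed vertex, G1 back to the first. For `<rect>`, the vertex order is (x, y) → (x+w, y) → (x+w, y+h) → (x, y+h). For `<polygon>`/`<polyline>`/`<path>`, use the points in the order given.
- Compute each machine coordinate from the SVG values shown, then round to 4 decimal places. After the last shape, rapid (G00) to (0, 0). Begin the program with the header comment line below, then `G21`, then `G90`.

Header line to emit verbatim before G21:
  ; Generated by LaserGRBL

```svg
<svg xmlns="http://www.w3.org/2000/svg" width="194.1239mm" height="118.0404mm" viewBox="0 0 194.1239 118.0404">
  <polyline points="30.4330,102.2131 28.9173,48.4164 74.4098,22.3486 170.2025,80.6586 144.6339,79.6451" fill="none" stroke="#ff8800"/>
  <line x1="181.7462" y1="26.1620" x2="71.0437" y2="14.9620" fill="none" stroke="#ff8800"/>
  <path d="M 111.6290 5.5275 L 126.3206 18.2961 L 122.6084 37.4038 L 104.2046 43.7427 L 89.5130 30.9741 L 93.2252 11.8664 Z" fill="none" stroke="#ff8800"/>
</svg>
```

; Generated by LaserGRBL
G21
G90
G00 X30.4330 Y15.8273
M4 S950
G1 X28.9173 Y69.6240 F642
G1 X74.4098 Y95.6918
G1 X170.2025 Y37.3818
G1 X144.6339 Y38.3953
M5
G00 X181.7462 Y91.8784
M4 S950
G1 X71.0437 Y103.0784 F642
M5
G00 X111.6290 Y112.5129
M4 S950
G1 X126.3206 Y99.7443 F642
G1 X122.6084 Y80.6366
G1 X104.2046 Y74.2977
G1 X89.5130 Y87.0663
G1 X93.2252 Y106.1740
G1 X111.6290 Y112.5129
M5
G00 X0.0000 Y0.0000

viewBox `0 0 194.1239 118.0404` with mm width/height → 1 unit = 1 mm. Flip: y_m = 118.0404 − y_svg.

**Shape 1** — `<polyline>` open polyline, stroke `#ff8800` → cut (S950, F642). Machine vertices: (30.4330,15.8273) → (28.9173,69.6240) → (74.4098,95.6918) → (170.2025,37.3818) → (144.6339,38.3953). Open path.

**Shape 2** — `<line>` line segment, stroke `#ff8800` → cut (S950, F642). Machine vertices: (181.7462,91.8784) → (71.0437,103.0784). Open path.

**Shape 3** — `<path>` regular polygon, stroke `#ff8800` → cut (S950, F642). Machine vertices: (111.6290,112.5129) → (126.3206,99.7443) → (122.6084,80.6366) → (104.2046,74.2977) → (89.5130,87.0663) → (93.2252,106.1740) → (111.6290,112.5129). Closed: final G1 returns to the first vertex.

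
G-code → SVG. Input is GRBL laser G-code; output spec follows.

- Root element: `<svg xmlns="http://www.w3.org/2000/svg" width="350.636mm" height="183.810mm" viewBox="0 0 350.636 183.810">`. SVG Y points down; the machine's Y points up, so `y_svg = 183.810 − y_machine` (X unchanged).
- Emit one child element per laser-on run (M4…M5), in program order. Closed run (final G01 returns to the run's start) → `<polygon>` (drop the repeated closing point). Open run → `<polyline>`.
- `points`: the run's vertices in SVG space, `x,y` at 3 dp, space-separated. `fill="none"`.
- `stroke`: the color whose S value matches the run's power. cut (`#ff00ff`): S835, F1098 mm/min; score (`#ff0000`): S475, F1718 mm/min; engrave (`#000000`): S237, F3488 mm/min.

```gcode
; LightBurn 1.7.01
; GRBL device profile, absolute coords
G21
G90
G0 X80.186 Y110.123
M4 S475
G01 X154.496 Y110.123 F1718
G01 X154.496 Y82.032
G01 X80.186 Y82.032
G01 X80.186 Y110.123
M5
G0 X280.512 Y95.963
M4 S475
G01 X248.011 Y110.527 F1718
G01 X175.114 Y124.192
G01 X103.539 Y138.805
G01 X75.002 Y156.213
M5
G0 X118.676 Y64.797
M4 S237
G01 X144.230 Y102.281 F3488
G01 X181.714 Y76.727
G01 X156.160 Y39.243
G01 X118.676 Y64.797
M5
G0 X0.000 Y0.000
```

<svg xmlns="http://www.w3.org/2000/svg" width="350.636mm" height="183.810mm" viewBox="0 0 350.636 183.810">
  <polygon points="80.186,73.687 154.496,73.687 154.496,101.778 80.186,101.778" fill="none" stroke="#ff0000"/>
  <polyline points="280.512,87.847 248.011,73.283 175.114,59.618 103.539,45.005 75.002,27.597" fill="none" stroke="#ff0000"/>
  <polygon points="118.676,119.013 144.230,81.529 181.714,107.083 156.160,144.567" fill="none" stroke="#000000"/>
</svg>

Each laser-on run becomes one SVG element. Flip Y back into SVG space with y_svg = 183.810 − y_machine.

Run 1: the run's S475 means `#ff0000` (score). The run returns to its start, so emit a `<polygon>` with points (Y-flipped): 80.186,73.687 154.496,73.687 154.496,101.778 80.186,101.778.

Run 2: power S475 maps to stroke `#ff0000` (score). The run is open, so emit a `<polyline>` with points (Y-flipped): 280.512,87.847 248.011,73.283 175.114,59.618 103.539,45.005 75.002,27.597.

Run 3: S237 ⇒ engrave layer `#000000`. The run returns to its start, so emit a `<polygon>` with points (Y-flipped): 118.676,119.013 144.230,81.529 181.714,107.083 156.160,144.567.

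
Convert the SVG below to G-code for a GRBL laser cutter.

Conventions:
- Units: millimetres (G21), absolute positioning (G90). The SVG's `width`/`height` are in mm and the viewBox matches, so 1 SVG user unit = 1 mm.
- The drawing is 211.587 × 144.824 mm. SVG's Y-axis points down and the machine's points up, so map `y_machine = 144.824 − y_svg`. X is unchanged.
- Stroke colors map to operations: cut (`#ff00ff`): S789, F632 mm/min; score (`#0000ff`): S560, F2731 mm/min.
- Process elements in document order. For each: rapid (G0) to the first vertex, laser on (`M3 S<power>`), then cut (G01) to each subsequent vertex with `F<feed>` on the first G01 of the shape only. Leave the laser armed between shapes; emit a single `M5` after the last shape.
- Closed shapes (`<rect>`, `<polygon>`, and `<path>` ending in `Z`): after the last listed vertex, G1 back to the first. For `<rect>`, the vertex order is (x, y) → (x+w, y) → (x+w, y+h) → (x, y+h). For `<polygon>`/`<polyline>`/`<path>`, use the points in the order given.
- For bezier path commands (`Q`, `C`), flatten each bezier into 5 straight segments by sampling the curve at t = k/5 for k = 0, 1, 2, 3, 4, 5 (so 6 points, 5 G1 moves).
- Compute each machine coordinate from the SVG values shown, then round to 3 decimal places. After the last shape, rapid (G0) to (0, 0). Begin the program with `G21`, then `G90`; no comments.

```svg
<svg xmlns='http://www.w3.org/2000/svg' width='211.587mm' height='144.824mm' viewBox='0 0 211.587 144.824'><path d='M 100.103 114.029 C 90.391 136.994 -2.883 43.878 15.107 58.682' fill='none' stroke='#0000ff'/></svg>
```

viewBox `0 0 211.587 144.824` with mm width/height → 1 unit = 1 mm. Flip: y_m = 144.824 − y_svg.

**Shape 1** — `<path>` cubic bezier, stroke `#0000ff` → score (S560, F2731). Control points (SVG): P0=(100.103,114.029), P1=(90.391,136.994), P2=(-2.883,43.878), P3=(15.107,58.682); sampled at t=k/5. Machine vertices: (100.103,30.795) → (85.807,29.154) → (60.808,44.620) → (34.457,66.441) → (16.106,83.866) → (15.107,86.142). Open path.

G21
G90
G0 X100.103 Y30.795
M3 S560
G01 X85.807 Y29.154 F2731
G01 X60.808 Y44.620
G01 X34.457 Y66.441
G01 X16.106 Y83.866
G01 X15.107 Y86.142
M5
G0 X0.000 Y0.000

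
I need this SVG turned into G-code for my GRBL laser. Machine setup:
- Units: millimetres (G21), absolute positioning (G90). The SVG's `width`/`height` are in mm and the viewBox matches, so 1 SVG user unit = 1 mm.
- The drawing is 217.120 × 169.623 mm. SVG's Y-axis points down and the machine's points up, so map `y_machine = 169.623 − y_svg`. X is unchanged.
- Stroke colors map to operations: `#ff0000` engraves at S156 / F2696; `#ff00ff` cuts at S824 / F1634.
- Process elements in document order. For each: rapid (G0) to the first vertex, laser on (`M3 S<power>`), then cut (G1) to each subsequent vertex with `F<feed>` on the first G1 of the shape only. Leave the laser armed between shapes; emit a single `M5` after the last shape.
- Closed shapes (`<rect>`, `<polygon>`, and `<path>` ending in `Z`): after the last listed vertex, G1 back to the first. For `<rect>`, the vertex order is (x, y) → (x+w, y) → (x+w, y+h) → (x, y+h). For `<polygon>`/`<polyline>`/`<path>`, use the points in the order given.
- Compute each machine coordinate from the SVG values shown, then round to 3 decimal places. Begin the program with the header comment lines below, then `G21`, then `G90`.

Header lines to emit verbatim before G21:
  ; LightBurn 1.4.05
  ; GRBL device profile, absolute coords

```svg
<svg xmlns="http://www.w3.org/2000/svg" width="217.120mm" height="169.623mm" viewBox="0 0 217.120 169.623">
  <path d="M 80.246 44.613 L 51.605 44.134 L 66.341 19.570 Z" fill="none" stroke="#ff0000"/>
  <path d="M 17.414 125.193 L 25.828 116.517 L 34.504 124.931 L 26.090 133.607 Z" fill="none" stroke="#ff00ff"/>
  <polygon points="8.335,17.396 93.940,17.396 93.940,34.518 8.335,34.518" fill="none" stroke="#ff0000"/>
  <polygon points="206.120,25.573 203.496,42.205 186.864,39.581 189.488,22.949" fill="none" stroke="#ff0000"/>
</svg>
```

viewBox `0 0 217.120 169.623` with mm width/height → 1 unit = 1 mm. Flip: y_m = 169.623 − y_svg.

**Shape 1** — `<path>` regular polygon, stroke `#ff0000` → engrave (S156, F2696). Machine vertices: (80.246,125.010) → (51.605,125.489) → (66.341,150.053) → (80.246,125.010). Closed: final G1 returns to the first vertex.

**Shape 2** — `<path>` regular polygon, stroke `#ff00ff` → cut (S824, F1634). Machine vertices: (17.414,44.430) → (25.828,53.106) → (34.504,44.692) → (26.090,36.016) → (17.414,44.430). Closed: final G1 returns to the first vertex.

**Shape 3** — `<polygon>` rectangle, stroke `#ff0000` → engrave (S156, F2696). Machine vertices: (8.335,152.227) → (93.940,152.227) → (93.940,135.105) → (8.335,135.105) → (8.335,152.227). Closed: final G1 returns to the first vertex.

**Shape 4** — `<polygon>` regular polygon, stroke `#ff0000` → engrave (S156, F2696). Machine vertices: (206.120,144.050) → (203.496,127.418) → (186.864,130.042) → (189.488,146.674) → (206.120,144.050). Closed: final G1 returns to the first vertex.

; LightBurn 1.4.05
; GRBL device profile, absolute coords
G21
G90
G0 X80.246 Y125.010
M3 S156
G1 X51.605 Y125.489 F2696
G1 X66.341 Y150.053
G1 X80.246 Y125.010
G0 X17.414 Y44.430
M3 S824
G1 X25.828 Y53.106 F1634
G1 X34.504 Y44.692
G1 X26.090 Y36.016
G1 X17.414 Y44.430
G0 X8.335 Y152.227
M3 S156
G1 X93.940 Y152.227 F2696
G1 X93.940 Y135.105
G1 X8.335 Y135.105
G1 X8.335 Y152.227
G0 X206.120 Y144.050
M3 S156
G1 X203.496 Y127.418 F2696
G1 X186.864 Y130.042
G1 X189.488 Y146.674
G1 X206.120 Y144.050
M5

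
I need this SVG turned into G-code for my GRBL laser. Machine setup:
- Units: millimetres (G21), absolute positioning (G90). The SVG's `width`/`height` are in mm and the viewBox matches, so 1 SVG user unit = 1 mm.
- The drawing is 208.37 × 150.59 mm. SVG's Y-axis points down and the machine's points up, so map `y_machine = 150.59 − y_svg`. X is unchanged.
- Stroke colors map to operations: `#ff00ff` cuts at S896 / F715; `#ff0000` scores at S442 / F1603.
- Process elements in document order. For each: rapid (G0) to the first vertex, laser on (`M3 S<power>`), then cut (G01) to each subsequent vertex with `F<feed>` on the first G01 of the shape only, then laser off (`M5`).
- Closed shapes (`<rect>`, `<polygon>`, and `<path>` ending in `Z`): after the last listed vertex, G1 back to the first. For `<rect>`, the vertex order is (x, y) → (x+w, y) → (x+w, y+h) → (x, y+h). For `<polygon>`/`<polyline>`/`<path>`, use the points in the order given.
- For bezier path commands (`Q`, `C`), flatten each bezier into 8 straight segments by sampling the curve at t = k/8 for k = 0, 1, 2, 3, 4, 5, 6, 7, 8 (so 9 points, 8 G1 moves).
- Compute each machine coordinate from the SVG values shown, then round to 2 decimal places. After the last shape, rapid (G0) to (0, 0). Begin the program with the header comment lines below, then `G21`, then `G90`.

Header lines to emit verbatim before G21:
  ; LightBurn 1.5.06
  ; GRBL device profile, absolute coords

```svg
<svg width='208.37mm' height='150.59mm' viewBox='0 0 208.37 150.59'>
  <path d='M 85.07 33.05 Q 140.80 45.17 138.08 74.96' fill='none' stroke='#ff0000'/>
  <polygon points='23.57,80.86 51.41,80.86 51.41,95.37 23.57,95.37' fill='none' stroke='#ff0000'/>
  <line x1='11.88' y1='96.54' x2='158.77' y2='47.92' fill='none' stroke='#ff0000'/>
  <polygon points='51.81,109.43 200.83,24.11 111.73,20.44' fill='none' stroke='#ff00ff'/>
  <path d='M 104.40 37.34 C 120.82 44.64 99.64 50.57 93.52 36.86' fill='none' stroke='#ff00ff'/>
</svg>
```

; LightBurn 1.5.06
; GRBL device profile, absolute coords
G21
G90
G0 X85.07 Y117.54
M3 S442
G01 X98.09 Y114.23 F1603
G01 X109.28 Y110.38
G01 X118.65 Y105.97
G01 X126.19 Y101.00
G01 X131.90 Y95.49
G01 X135.79 Y89.42
G01 X137.85 Y82.80
G01 X138.08 Y75.63
M5
G0 X23.57 Y69.73
M3 S442
G01 X51.41 Y69.73 F1603
G01 X51.41 Y55.22
G01 X23.57 Y55.22
G01 X23.57 Y69.73
M5
G0 X11.88 Y54.05
M3 S442
G01 X158.77 Y102.67 F1603
M5
G0 X51.81 Y41.16
M3 S896
G01 X200.83 Y126.48 F715
G01 X111.73 Y130.15
G01 X51.81 Y41.16
M5
G0 X104.40 Y113.25
M3 S896
G01 X108.90 Y110.61 F715
G01 X110.49 Y108.32
G01 X109.79 Y106.58
G01 X107.41 Y105.61
G01 X103.98 Y105.63
G01 X100.11 Y106.84
G01 X96.42 Y109.47
G01 X93.52 Y113.73
M5
G0 X0.00 Y0.00

viewBox `0 0 208.37 150.59` with mm width/height → 1 unit = 1 mm. Flip: y_m = 150.59 − y_svg.

**Shape 1** — `<path>` quadratic bezier, stroke `#ff0000` → score (S442, F1603). Control points (SVG): P0=(85.07,33.05), P1=(140.80,45.17), P2=(138.08,74.96); sampled at t=k/8. Machine vertices: (85.07,117.54) → (98.09,114.23) → (109.28,110.38) → (118.65,105.97) → (126.19,101.00) → (131.90,95.49) → (135.79,89.42) → (137.85,82.80) → (138.08,75.63). Open path.

**Shape 2** — `<polygon>` rectangle, stroke `#ff0000` → score (S442, F1603). Machine vertices: (23.57,69.73) → (51.41,69.73) → (51.41,55.22) → (23.57,55.22) → (23.57,69.73). Closed: final G1 returns to the first vertex.

**Shape 3** — `<line>` line segment, stroke `#ff0000` → score (S442, F1603). Machine vertices: (11.88,54.05) → (158.77,102.67). Open path.

**Shape 4** — `<polygon>` closed polygon, stroke `#ff00ff` → cut (S896, F715). Machine vertices: (51.81,41.16) → (200.83,126.48) → (111.73,130.15) → (51.81,41.16). Closed: final G1 returns to the first vertex.

**Shape 5** — `<path>` cubic bezier, stroke `#ff00ff` → cut (S896, F715). Control points (SVG): P0=(104.40,37.34), P1=(120.82,44.64), P2=(99.64,50.57), P3=(93.52,36.86); sampled at t=k/8. Machine vertices: (104.40,113.25) → (108.90,110.61) → (110.49,108.32) → (109.79,106.58) → (107.41,105.61) → (103.98,105.63) → (100.11,106.84) → (96.42,109.47) → (93.52,113.73). Open path.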